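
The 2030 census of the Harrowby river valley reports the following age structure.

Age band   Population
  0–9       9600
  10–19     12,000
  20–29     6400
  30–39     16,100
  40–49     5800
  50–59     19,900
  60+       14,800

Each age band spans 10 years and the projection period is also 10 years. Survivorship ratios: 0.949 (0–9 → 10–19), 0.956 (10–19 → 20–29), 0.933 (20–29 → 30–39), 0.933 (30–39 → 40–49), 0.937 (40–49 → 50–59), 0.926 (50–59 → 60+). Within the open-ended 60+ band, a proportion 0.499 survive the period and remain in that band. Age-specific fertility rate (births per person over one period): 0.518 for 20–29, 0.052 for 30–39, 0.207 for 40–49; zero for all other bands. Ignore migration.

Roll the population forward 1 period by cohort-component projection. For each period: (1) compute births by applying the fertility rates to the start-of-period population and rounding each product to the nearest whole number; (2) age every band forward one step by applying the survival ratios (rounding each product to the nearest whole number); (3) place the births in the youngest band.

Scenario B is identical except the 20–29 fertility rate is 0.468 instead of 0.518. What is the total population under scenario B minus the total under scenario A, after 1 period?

-320

Call the bands 1 to 7, youngest first.
Period 1.
Births: 6400 * 0.518 = 3315 ; 16100 * 0.052 = 837 ; 5800 * 0.207 = 1201 → 5353
Band 2: 9600 * 0.949 = 9110
Band 3: 12000 * 0.956 = 11472
Band 4: 6400 * 0.933 = 5971
Band 5: 16100 * 0.933 = 15021
Band 6: 5800 * 0.937 = 5435
Band 7: 19900 * 0.926 + 14800 * 0.499 = 18427 + 7385 = 25812
Population now: 0–9=5353, 10–19=9110, 20–29=11472, 30–39=5971, 40–49=15021, 50–59=5435, 60+=25812
Scenario A total after 1 period: 78174
Scenario B projection —
Period 1.
Births: 6400 * 0.468 = 2995 ; 16100 * 0.052 = 837 ; 5800 * 0.207 = 1201 → 5033
Band 2: 9600 * 0.949 = 9110
Band 3: 12000 * 0.956 = 11472
Band 4: 6400 * 0.933 = 5971
Band 5: 16100 * 0.933 = 15021
Band 6: 5800 * 0.937 = 5435
Band 7: 19900 * 0.926 + 14800 * 0.499 = 18427 + 7385 = 25812
Population now: 0–9=5033, 10–19=9110, 20–29=11472, 30–39=5971, 40–49=15021, 50–59=5435, 60+=25812
Scenario B total after 1 period: 77854
Difference B − A = 77854 − 78174 = -320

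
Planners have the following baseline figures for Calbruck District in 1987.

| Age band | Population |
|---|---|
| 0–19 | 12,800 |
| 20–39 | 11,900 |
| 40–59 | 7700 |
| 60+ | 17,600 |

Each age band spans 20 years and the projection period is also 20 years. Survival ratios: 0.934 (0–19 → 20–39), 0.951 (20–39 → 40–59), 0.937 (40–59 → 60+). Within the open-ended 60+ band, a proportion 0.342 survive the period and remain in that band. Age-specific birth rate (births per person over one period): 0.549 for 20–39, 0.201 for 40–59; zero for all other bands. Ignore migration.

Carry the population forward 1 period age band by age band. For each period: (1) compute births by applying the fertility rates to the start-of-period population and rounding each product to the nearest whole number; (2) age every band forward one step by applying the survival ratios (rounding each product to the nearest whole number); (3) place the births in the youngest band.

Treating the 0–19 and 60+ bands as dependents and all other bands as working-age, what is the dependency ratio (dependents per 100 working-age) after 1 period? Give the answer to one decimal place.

Period 1:
Births: 11900 * 0.549 = 6533, 7700 * 0.201 = 1548 → total 8081
20–39: 12800 * 0.934 = 11955
40–59: 11900 * 0.951 = 11317
60+: 7700 * 0.937 + 17600 * 0.342 = 7215 + 6019 = 13234
Giving 8081 / 11955 / 11317 / 13234.
Dependents (band 0–19 + band 60+) = 8081 + 13234 = 21315; working-age = 23272; ratio = 21315/23272 × 100 = 91.6

91.6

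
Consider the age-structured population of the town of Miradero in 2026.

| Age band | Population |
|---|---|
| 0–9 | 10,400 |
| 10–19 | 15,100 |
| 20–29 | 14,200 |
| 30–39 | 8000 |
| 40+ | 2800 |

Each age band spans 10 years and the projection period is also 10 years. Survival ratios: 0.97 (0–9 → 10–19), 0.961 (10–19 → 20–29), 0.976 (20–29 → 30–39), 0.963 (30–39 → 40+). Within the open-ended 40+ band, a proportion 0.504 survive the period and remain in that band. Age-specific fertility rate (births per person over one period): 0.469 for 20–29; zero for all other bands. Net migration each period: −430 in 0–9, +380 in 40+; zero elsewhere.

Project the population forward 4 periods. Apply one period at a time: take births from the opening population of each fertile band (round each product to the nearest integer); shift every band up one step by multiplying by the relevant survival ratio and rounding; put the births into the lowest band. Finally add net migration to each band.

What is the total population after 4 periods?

Period 1:
Births: 14200 * 0.469 = 6660
10–19: 10400 * 0.97 = 10088
20–29: 15100 * 0.961 = 14511
30–39: 14200 * 0.976 = 13859
40+: 8000 * 0.963 + 2800 * 0.504 = 7704 + 1411 = 9115
Net migration: 0–9 − 430 → 6230; 40+ + 380 → 9495
Giving 6230 / 10088 / 14511 / 13859 / 9495.
Period 2:
Births: 14511 * 0.469 = 6806
10–19: 6230 * 0.97 = 6043
20–29: 10088 * 0.961 = 9695
30–39: 14511 * 0.976 = 14163
40+: 13859 * 0.963 + 9495 * 0.504 = 13346 + 4785 = 18131
Net migration: 0–9 − 430 → 6376; 40+ + 380 → 18511
Giving 6376 / 6043 / 9695 / 14163 / 18511.
Period 3:
Births: 9695 * 0.469 = 4547
10–19: 6376 * 0.97 = 6185
20–29: 6043 * 0.961 = 5807
30–39: 9695 * 0.976 = 9462
40+: 14163 * 0.963 + 18511 * 0.504 = 13639 + 9330 = 22969
Net migration: 0–9 − 430 → 4117; 40+ + 380 → 23349
Giving 4117 / 6185 / 5807 / 9462 / 23349.
Period 4:
Births: 5807 * 0.469 = 2723
10–19: 4117 * 0.97 = 3993
20–29: 6185 * 0.961 = 5944
30–39: 5807 * 0.976 = 5668
40+: 9462 * 0.963 + 23349 * 0.504 = 9112 + 11768 = 20880
Net migration: 0–9 − 430 → 2293; 40+ + 380 → 21260
Giving 2293 / 3993 / 5944 / 5668 / 21260.
Total after period 4: 2293 + 3993 + 5944 + 5668 + 21260 = 39158

39158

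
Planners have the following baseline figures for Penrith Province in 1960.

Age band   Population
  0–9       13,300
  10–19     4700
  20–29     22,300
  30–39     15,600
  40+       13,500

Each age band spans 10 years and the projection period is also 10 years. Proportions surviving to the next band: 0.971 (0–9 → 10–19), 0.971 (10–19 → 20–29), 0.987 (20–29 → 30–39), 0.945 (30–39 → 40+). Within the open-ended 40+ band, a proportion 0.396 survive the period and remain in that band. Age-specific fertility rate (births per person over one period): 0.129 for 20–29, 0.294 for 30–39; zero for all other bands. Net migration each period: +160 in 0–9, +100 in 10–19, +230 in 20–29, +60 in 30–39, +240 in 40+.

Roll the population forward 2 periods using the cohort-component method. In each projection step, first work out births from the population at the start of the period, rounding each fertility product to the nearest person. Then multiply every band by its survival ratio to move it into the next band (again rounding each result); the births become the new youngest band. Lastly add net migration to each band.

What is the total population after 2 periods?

61574

[period 1]
Births: 22300 × 0.129 = 2877  |  15600 × 0.294 = 4586 → total 7463
10–19: 13300 × 0.971 = 12914
20–29: 4700 × 0.971 = 4564
30–39: 22300 × 0.987 = 22010
40+: 15600 × 0.945 + 13500 × 0.396 = 14742 + 5346 = 20088
Net migration: 0–9 + 160 → 7623; 10–19 + 100 → 13014; 20–29 + 230 → 4794; 30–39 + 60 → 22070; 40+ + 240 → 20328
End of period: [7623, 13014, 4794, 22070, 20328]
[period 2]
Births: 4794 × 0.129 = 618  |  22070 × 0.294 = 6489 → total 7107
10–19: 7623 × 0.971 = 7402
20–29: 13014 × 0.971 = 12637
30–39: 4794 × 0.987 = 4732
40+: 22070 × 0.945 + 20328 × 0.396 = 20856 + 8050 = 28906
Net migration: 0–9 + 160 → 7267; 10–19 + 100 → 7502; 20–29 + 230 → 12867; 30–39 + 60 → 4792; 40+ + 240 → 29146
End of period: [7267, 7502, 12867, 4792, 29146]
Total after period 2: 7267 + 7502 + 12867 + 4792 + 29146 = 61574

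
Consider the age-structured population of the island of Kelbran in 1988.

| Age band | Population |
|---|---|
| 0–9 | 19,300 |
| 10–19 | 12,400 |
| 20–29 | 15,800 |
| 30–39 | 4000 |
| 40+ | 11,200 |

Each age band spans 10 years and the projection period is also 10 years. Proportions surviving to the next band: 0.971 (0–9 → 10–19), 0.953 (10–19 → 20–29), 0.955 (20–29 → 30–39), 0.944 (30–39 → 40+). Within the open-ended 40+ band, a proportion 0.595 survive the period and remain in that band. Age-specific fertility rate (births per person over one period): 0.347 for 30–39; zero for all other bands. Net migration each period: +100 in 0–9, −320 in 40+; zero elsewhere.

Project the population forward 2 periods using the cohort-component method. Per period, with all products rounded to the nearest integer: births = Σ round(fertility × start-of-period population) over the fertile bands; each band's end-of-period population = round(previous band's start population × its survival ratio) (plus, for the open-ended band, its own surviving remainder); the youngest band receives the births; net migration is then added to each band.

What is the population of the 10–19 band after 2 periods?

1445

After projecting period 1:
Births: 4000 * 0.347 = 1388
10–19: 19300 * 0.971 = 18740
20–29: 12400 * 0.953 = 11817
30–39: 15800 * 0.955 = 15089
40+: 4000 * 0.944 + 11200 * 0.595 = 3776 + 6664 = 10440
Net migration: 0–9 + 100 → 1488; 40+ − 320 → 10120
End of period: [1488, 18740, 11817, 15089, 10120]
After projecting period 2:
Births: 15089 * 0.347 = 5236
10–19: 1488 * 0.971 = 1445
20–29: 18740 * 0.953 = 17859
30–39: 11817 * 0.955 = 11285
40+: 15089 * 0.944 + 10120 * 0.595 = 14244 + 6021 = 20265
Net migration: 0–9 + 100 → 5336; 40+ − 320 → 19945
End of period: [5336, 1445, 17859, 11285, 19945]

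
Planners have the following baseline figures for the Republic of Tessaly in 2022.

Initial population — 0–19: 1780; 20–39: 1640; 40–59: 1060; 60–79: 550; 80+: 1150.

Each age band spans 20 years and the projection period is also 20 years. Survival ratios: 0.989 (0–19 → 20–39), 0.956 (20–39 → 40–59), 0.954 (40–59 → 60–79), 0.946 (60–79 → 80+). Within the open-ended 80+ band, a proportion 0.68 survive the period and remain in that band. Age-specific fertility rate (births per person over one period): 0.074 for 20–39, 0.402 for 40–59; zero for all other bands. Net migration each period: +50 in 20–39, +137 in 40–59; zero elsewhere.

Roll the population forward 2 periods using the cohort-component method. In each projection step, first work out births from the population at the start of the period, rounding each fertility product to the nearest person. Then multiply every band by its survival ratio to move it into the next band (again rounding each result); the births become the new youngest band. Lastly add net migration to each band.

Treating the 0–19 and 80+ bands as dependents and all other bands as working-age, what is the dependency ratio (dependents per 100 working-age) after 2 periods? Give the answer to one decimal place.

(Bands numbered youngest = 1 to oldest = 5.)
Period 1:
Births: 1640 * 0.074 = 121  |  1060 * 0.402 = 426 — total 547
Band 2: 1780 * 0.989 = 1760
Band 3: 1640 * 0.956 = 1568
Band 4: 1060 * 0.954 = 1011
Band 5: 550 * 0.946 + 1150 * 0.68 = 520 + 782 = 1302
Net migration: Band 2 + 50 → 1810; Band 3 + 137 → 1705
End of period: [547, 1810, 1705, 1011, 1302]
Period 2:
Births: 1810 * 0.074 = 134  |  1705 * 0.402 = 685 — total 819
Band 2: 547 * 0.989 = 541
Band 3: 1810 * 0.956 = 1730
Band 4: 1705 * 0.954 = 1627
Band 5: 1011 * 0.946 + 1302 * 0.68 = 956 + 885 = 1841
Net migration: Band 2 + 50 → 591; Band 3 + 137 → 1867
End of period: [819, 591, 1867, 1627, 1841]
Dependents (band 0–19 + band 80+) = 819 + 1841 = 2660; working-age = 4085; ratio = 2660/4085 × 100 = 65.1

65.1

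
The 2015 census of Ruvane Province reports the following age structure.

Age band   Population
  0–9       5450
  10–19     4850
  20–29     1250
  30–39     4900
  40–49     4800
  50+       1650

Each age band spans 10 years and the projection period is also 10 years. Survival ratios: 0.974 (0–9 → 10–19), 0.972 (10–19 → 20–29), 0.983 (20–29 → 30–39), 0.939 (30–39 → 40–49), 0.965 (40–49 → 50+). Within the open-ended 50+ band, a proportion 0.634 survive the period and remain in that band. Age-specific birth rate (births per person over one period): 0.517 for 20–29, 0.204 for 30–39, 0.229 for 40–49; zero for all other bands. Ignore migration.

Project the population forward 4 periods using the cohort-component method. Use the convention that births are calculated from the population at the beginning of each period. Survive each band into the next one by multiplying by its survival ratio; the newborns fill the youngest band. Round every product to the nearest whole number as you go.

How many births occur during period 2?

Call the groups 1 to 6, youngest first.
— Period 1 —
Births: 1250 × 0.517 = 646  |  4900 × 0.204 = 1000  |  4800 × 0.229 = 1099 ⇒ total 2745
Group 2: 5450 × 0.974 = 5308
Group 3: 4850 × 0.972 = 4714
Group 4: 1250 × 0.983 = 1229
Group 5: 4900 × 0.939 = 4601
Group 6: 4800 × 0.965 + 1650 × 0.634 = 4632 + 1046 = 5678
Giving 2745 / 5308 / 4714 / 1229 / 4601 / 5678.
— Period 2 —
Births: 4714 × 0.517 = 2437  |  1229 × 0.204 = 251  |  4601 × 0.229 = 1054 ⇒ total 3742
Group 2: 2745 × 0.974 = 2674
Group 3: 5308 × 0.972 = 5159
Group 4: 4714 × 0.983 = 4634
Group 5: 1229 × 0.939 = 1154
Group 6: 4601 × 0.965 + 5678 × 0.634 = 4440 + 3600 = 8040
Giving 3742 / 2674 / 5159 / 4634 / 1154 / 8040.

3742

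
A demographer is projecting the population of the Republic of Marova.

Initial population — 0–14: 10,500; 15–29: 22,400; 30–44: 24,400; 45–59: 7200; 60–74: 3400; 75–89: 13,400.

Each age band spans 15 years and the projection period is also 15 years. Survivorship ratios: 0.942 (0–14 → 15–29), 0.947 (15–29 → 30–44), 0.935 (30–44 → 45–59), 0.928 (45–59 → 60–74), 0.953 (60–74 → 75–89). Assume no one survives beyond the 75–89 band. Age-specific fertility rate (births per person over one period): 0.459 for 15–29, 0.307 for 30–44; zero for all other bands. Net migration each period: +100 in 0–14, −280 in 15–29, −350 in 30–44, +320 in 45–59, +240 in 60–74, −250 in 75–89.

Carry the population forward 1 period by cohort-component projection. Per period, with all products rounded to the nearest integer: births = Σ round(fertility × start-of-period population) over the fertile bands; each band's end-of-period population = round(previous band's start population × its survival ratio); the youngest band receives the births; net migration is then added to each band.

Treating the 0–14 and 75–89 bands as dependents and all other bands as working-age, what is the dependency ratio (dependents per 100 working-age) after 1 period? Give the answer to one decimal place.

Call the bands 1 to 6, youngest first.
Period 1:
Births: 22400 * 0.459 = 10282, 24400 * 0.307 = 7491 — total 17773
Band 2: 10500 * 0.942 = 9891
Band 3: 22400 * 0.947 = 21213
Band 4: 24400 * 0.935 = 22814
Band 5: 7200 * 0.928 = 6682
Band 6: 3400 * 0.953 = 3240
Net migration: Band 1 + 100 → 17873; Band 2 − 280 → 9611; Band 3 − 350 → 20863; Band 4 + 320 → 23134; Band 5 + 240 → 6922; Band 6 − 250 → 2990
Population now: 0–14=17873, 15–29=9611, 30–44=20863, 45–59=23134, 60–74=6922, 75–89=2990
Dependents (band 0–14 + band 75–89) = 17873 + 2990 = 20863; working-age = 60530; ratio = 20863/60530 × 100 = 34.5

34.5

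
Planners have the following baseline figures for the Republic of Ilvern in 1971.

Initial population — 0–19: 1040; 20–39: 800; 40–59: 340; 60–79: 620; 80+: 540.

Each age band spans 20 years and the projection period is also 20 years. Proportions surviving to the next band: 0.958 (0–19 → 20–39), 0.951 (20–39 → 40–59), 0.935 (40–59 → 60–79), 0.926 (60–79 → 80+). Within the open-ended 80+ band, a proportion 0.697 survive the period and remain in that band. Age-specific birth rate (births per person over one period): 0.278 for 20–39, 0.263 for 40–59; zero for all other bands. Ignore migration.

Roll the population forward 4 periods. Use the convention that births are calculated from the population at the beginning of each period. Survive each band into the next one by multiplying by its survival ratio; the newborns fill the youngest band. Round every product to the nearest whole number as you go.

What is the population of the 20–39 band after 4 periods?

After projecting period 1:
Births: 800 × 0.278 = 222 ; 340 × 0.263 = 89 — total 311
20–39: 1040 × 0.958 = 996
40–59: 800 × 0.951 = 761
60–79: 340 × 0.935 = 318
80+: 620 × 0.926 + 540 × 0.697 = 574 + 376 = 950
Giving 311 / 996 / 761 / 318 / 950.
After projecting period 2:
Births: 996 × 0.278 = 277 ; 761 × 0.263 = 200 — total 477
20–39: 311 × 0.958 = 298
40–59: 996 × 0.951 = 947
60–79: 761 × 0.935 = 712
80+: 318 × 0.926 + 950 × 0.697 = 294 + 662 = 956
Giving 477 / 298 / 947 / 712 / 956.
After projecting period 3:
Births: 298 × 0.278 = 83 ; 947 × 0.263 = 249 — total 332
20–39: 477 × 0.958 = 457
40–59: 298 × 0.951 = 283
60–79: 947 × 0.935 = 885
80+: 712 × 0.926 + 956 × 0.697 = 659 + 666 = 1325
Giving 332 / 457 / 283 / 885 / 1325.
After projecting period 4:
Births: 457 × 0.278 = 127 ; 283 × 0.263 = 74 — total 201
20–39: 332 × 0.958 = 318
40–59: 457 × 0.951 = 435
60–79: 283 × 0.935 = 265
80+: 885 × 0.926 + 1325 × 0.697 = 820 + 924 = 1744
Giving 201 / 318 / 435 / 265 / 1744.

318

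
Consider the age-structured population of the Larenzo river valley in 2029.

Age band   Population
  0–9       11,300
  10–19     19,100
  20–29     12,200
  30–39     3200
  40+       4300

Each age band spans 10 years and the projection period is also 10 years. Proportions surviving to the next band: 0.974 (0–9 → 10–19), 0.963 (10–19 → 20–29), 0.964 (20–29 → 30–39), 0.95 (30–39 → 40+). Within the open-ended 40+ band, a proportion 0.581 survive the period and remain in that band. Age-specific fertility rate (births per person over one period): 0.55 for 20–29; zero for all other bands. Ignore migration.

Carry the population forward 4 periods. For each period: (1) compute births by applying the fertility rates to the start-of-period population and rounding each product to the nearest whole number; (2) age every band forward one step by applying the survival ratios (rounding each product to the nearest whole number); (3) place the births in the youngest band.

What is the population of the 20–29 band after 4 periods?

9488

(Groups numbered youngest = 1 to oldest = 5.)
After projecting period 1:
Births: 12200 * 0.55 = 6710
Group 2: 11300 * 0.974 = 11006
Group 3: 19100 * 0.963 = 18393
Group 4: 12200 * 0.964 = 11761
Group 5: 3200 * 0.95 + 4300 * 0.581 = 3040 + 2498 = 5538
Giving 6710 / 11006 / 18393 / 11761 / 5538.
After projecting period 2:
Births: 18393 * 0.55 = 10116
Group 2: 6710 * 0.974 = 6536
Group 3: 11006 * 0.963 = 10599
Group 4: 18393 * 0.964 = 17731
Group 5: 11761 * 0.95 + 5538 * 0.581 = 11173 + 3218 = 14391
Giving 10116 / 6536 / 10599 / 17731 / 14391.
After projecting period 3:
Births: 10599 * 0.55 = 5829
Group 2: 10116 * 0.974 = 9853
Group 3: 6536 * 0.963 = 6294
Group 4: 10599 * 0.964 = 10217
Group 5: 17731 * 0.95 + 14391 * 0.581 = 16844 + 8361 = 25205
Giving 5829 / 9853 / 6294 / 10217 / 25205.
After projecting period 4:
Births: 6294 * 0.55 = 3462
Group 2: 5829 * 0.974 = 5677
Group 3: 9853 * 0.963 = 9488
Group 4: 6294 * 0.964 = 6067
Group 5: 10217 * 0.95 + 25205 * 0.581 = 9706 + 14644 = 24350
Giving 3462 / 5677 / 9488 / 6067 / 24350.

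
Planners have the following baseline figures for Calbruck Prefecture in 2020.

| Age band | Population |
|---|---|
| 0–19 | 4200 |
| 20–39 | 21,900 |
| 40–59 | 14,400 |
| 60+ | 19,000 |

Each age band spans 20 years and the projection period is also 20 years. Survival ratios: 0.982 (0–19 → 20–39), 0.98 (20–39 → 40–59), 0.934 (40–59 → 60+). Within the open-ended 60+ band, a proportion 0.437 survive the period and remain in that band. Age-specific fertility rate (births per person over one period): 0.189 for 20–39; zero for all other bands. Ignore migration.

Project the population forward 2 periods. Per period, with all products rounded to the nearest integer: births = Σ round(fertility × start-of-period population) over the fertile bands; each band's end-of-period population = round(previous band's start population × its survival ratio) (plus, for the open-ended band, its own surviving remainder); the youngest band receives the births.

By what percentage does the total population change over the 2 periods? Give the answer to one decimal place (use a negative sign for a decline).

-35.4

— Period 1 —
Births: 21900 × 0.189 = 4139
20–39: 4200 × 0.982 = 4124
40–59: 21900 × 0.98 = 21462
60+: 14400 × 0.934 + 19000 × 0.437 = 13450 + 8303 = 21753
Population now: 0–19=4139, 20–39=4124, 40–59=21462, 60+=21753
— Period 2 —
Births: 4124 × 0.189 = 779
20–39: 4139 × 0.982 = 4064
40–59: 4124 × 0.98 = 4042
60+: 21462 × 0.934 + 21753 × 0.437 = 20046 + 9506 = 29552
Population now: 0–19=779, 20–39=4064, 40–59=4042, 60+=29552
Total: 59500 → 38437; change = -21063; percentage change = -35.4%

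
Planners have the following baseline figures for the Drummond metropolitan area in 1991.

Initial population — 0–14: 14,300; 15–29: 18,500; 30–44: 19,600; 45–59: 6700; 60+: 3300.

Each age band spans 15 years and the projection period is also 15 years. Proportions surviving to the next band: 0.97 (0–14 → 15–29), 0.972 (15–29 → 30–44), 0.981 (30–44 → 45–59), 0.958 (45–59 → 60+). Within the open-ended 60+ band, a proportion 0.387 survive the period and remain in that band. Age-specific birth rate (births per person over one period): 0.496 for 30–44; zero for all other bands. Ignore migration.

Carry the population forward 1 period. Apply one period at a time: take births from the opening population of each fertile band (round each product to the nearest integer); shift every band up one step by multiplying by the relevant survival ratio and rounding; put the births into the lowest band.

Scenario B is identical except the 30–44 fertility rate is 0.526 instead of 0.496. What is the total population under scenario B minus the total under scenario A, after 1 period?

588

Call the groups 1 to 5, youngest first.
Period 1:
Births: 19600 × 0.496 = 9722
Group 2: 14300 × 0.97 = 13871
Group 3: 18500 × 0.972 = 17982
Group 4: 19600 × 0.981 = 19228
Group 5: 6700 × 0.958 + 3300 × 0.387 = 6419 + 1277 = 7696
Population now: 0–14=9722, 15–29=13871, 30–44=17982, 45–59=19228, 60+=7696
Scenario A total after 1 period: 68499
Scenario B projection —
Period 1:
Births: 19600 × 0.526 = 10310
Group 2: 14300 × 0.97 = 13871
Group 3: 18500 × 0.972 = 17982
Group 4: 19600 × 0.981 = 19228
Group 5: 6700 × 0.958 + 3300 × 0.387 = 6419 + 1277 = 7696
Population now: 0–14=10310, 15–29=13871, 30–44=17982, 45–59=19228, 60+=7696
Scenario B total after 1 period: 69087
Difference B − A = 69087 − 68499 = 588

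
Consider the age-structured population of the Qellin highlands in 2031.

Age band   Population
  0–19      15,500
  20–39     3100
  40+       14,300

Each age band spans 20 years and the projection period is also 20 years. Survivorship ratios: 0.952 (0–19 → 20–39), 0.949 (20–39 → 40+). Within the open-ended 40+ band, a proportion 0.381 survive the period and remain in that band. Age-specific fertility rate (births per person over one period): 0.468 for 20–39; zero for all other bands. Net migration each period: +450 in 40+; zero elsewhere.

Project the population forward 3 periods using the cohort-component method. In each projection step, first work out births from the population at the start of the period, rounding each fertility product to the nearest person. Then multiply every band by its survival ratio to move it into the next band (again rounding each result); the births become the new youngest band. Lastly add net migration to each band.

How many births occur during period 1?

1451

Period 1:
Births: 3100 × 0.468 = 1451
20–39: 15500 × 0.952 = 14756
40+: 3100 × 0.949 + 14300 × 0.381 = 2942 + 5448 = 8390
Net migration: 40+ + 450 → 8840
→ [1451, 14756, 8840]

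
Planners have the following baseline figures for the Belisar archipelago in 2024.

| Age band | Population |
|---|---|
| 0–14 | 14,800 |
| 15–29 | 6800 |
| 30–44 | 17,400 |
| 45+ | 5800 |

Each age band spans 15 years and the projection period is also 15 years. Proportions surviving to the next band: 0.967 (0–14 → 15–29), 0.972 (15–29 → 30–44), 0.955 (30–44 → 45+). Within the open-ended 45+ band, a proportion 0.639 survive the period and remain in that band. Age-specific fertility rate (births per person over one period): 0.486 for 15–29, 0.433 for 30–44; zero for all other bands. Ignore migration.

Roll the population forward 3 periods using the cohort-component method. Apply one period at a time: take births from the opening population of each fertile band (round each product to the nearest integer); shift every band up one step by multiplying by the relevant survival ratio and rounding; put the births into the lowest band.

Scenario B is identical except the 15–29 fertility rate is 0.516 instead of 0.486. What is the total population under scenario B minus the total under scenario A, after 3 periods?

(Groups numbered youngest = 1 to oldest = 4.)
After projecting period 1:
Births: 6800 × 0.486 = 3305, 17400 × 0.433 = 7534 → 10839
Group 2: 14800 × 0.967 = 14312
Group 3: 6800 × 0.972 = 6610
Group 4: 17400 × 0.955 + 5800 × 0.639 = 16617 + 3706 = 20323
→ [10839, 14312, 6610, 20323]
After projecting period 2:
Births: 14312 × 0.486 = 6956, 6610 × 0.433 = 2862 → 9818
Group 2: 10839 × 0.967 = 10481
Group 3: 14312 × 0.972 = 13911
Group 4: 6610 × 0.955 + 20323 × 0.639 = 6313 + 12986 = 19299
→ [9818, 10481, 13911, 19299]
After projecting period 3:
Births: 10481 × 0.486 = 5094, 13911 × 0.433 = 6023 → 11117
Group 2: 9818 × 0.967 = 9494
Group 3: 10481 × 0.972 = 10188
Group 4: 13911 × 0.955 + 19299 × 0.639 = 13285 + 12332 = 25617
→ [11117, 9494, 10188, 25617]
Scenario A total after 3 periods: 56416
Scenario B projection —
After projecting period 1:
Births: 6800 × 0.516 = 3509, 17400 × 0.433 = 7534 → 11043
Group 2: 14800 × 0.967 = 14312
Group 3: 6800 × 0.972 = 6610
Group 4: 17400 × 0.955 + 5800 × 0.639 = 16617 + 3706 = 20323
→ [11043, 14312, 6610, 20323]
After projecting period 2:
Births: 14312 × 0.516 = 7385, 6610 × 0.433 = 2862 → 10247
Group 2: 11043 × 0.967 = 10679
Group 3: 14312 × 0.972 = 13911
Group 4: 6610 × 0.955 + 20323 × 0.639 = 6313 + 12986 = 19299
→ [10247, 10679, 13911, 19299]
After projecting period 3:
Births: 10679 × 0.516 = 5510, 13911 × 0.433 = 6023 → 11533
Group 2: 10247 × 0.967 = 9909
Group 3: 10679 × 0.972 = 10380
Group 4: 13911 × 0.955 + 19299 × 0.639 = 13285 + 12332 = 25617
→ [11533, 9909, 10380, 25617]
Scenario B total after 3 periods: 57439
Difference B − A = 57439 − 56416 = 1023

1023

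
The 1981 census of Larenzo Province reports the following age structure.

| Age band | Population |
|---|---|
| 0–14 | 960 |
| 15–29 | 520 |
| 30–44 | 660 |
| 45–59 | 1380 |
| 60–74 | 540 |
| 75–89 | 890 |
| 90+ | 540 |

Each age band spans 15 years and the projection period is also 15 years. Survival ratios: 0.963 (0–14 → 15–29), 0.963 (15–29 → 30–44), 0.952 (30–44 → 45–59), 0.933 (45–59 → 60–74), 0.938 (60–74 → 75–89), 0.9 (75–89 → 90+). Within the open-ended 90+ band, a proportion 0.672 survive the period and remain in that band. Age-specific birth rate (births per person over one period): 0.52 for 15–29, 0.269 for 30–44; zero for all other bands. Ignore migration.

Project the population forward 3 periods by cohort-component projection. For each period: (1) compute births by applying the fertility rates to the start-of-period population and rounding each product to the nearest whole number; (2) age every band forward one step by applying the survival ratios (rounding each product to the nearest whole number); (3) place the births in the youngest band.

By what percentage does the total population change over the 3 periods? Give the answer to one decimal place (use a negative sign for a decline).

After projecting period 1:
Births: 520 × 0.52 = 270  |  660 × 0.269 = 178 — total 448
15–29: 960 × 0.963 = 924
30–44: 520 × 0.963 = 501
45–59: 660 × 0.952 = 628
60–74: 1380 × 0.933 = 1288
75–89: 540 × 0.938 = 507
90+: 890 × 0.9 + 540 × 0.672 = 801 + 363 = 1164
Giving 448 / 924 / 501 / 628 / 1288 / 507 / 1164.
After projecting period 2:
Births: 924 × 0.52 = 480  |  501 × 0.269 = 135 — total 615
15–29: 448 × 0.963 = 431
30–44: 924 × 0.963 = 890
45–59: 501 × 0.952 = 477
60–74: 628 × 0.933 = 586
75–89: 1288 × 0.938 = 1208
90+: 507 × 0.9 + 1164 × 0.672 = 456 + 782 = 1238
Giving 615 / 431 / 890 / 477 / 586 / 1208 / 1238.
After projecting period 3:
Births: 431 × 0.52 = 224  |  890 × 0.269 = 239 — total 463
15–29: 615 × 0.963 = 592
30–44: 431 × 0.963 = 415
45–59: 890 × 0.952 = 847
60–74: 477 × 0.933 = 445
75–89: 586 × 0.938 = 550
90+: 1208 × 0.9 + 1238 × 0.672 = 1087 + 832 = 1919
Giving 463 / 592 / 415 / 847 / 445 / 550 / 1919.
Total: 5490 → 5231; change = -259; percentage change = -4.7%

-4.7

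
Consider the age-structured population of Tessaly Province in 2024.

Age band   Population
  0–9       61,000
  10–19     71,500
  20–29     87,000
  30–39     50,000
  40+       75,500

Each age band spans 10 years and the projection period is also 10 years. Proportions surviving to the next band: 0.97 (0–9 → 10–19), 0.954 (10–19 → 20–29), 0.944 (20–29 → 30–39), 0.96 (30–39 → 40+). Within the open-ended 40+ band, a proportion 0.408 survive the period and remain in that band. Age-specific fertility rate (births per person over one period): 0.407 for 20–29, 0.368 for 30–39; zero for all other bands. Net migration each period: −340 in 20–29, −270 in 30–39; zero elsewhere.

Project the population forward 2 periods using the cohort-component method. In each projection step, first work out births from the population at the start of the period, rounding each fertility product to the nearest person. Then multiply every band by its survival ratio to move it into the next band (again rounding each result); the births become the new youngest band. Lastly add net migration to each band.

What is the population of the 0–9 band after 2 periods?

[period 1]
Births: 87000 × 0.407 = 35409 ; 50000 × 0.368 = 18400 ⇒ total 53809
10–19: 61000 × 0.97 = 59170
20–29: 71500 × 0.954 = 68211
30–39: 87000 × 0.944 = 82128
40+: 50000 × 0.96 + 75500 × 0.408 = 48000 + 30804 = 78804
Net migration: 20–29 − 340 → 67871; 30–39 − 270 → 81858
End of period: [53809, 59170, 67871, 81858, 78804]
[period 2]
Births: 67871 × 0.407 = 27623 ; 81858 × 0.368 = 30124 ⇒ total 57747
10–19: 53809 × 0.97 = 52195
20–29: 59170 × 0.954 = 56448
30–39: 67871 × 0.944 = 64070
40+: 81858 × 0.96 + 78804 × 0.408 = 78584 + 32152 = 110736
Net migration: 20–29 − 340 → 56108; 30–39 − 270 → 63800
End of period: [57747, 52195, 56108, 63800, 110736]

57747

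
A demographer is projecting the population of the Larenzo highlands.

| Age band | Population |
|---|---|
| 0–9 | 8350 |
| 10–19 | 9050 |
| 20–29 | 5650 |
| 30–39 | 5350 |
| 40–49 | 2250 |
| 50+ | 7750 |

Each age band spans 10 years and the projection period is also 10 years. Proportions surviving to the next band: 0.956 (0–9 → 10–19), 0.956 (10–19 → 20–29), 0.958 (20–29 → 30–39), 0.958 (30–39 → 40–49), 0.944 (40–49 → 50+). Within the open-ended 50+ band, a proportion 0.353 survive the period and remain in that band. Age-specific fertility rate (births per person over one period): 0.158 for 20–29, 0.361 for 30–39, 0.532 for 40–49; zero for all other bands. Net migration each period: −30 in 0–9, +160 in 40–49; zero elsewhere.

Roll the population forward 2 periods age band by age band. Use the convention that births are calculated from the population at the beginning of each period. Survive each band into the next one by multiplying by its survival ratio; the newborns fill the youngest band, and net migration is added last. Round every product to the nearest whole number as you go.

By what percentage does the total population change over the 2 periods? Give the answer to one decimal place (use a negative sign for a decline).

Period 1.
Births: 5650 × 0.158 = 893 ; 5350 × 0.361 = 1931 ; 2250 × 0.532 = 1197 → total 4021
10–19: 8350 × 0.956 = 7983
20–29: 9050 × 0.956 = 8652
30–39: 5650 × 0.958 = 5413
40–49: 5350 × 0.958 = 5125
50+: 2250 × 0.944 + 7750 × 0.353 = 2124 + 2736 = 4860
Net migration: 0–9 − 30 → 3991; 40–49 + 160 → 5285
End of period: [3991, 7983, 8652, 5413, 5285, 4860]
Period 2.
Births: 8652 × 0.158 = 1367 ; 5413 × 0.361 = 1954 ; 5285 × 0.532 = 2812 → total 6133
10–19: 3991 × 0.956 = 3815
20–29: 7983 × 0.956 = 7632
30–39: 8652 × 0.958 = 8289
40–49: 5413 × 0.958 = 5186
50+: 5285 × 0.944 + 4860 × 0.353 = 4989 + 1716 = 6705
Net migration: 0–9 − 30 → 6103; 40–49 + 160 → 5346
End of period: [6103, 3815, 7632, 8289, 5346, 6705]
Total: 38400 → 37890; change = -510; percentage change = -1.3%

-1.3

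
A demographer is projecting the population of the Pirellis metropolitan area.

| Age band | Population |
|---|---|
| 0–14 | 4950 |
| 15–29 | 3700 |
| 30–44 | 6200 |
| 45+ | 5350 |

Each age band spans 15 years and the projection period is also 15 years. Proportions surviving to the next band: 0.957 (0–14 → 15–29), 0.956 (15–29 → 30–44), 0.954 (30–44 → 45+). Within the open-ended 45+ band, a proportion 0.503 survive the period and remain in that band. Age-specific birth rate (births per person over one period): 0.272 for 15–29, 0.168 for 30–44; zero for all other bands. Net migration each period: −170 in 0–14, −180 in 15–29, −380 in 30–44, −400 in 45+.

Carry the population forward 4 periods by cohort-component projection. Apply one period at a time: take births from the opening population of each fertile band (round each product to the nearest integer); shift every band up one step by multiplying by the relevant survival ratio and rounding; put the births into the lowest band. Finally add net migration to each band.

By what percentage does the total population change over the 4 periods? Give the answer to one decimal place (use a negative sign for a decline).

-69.6

Let group 1 be 0–14 through group 4 = 45+.
After projecting period 1:
Births: 3700 * 0.272 = 1006  |  6200 * 0.168 = 1042 ⇒ total 2048
Group 2: 4950 * 0.957 = 4737
Group 3: 3700 * 0.956 = 3537
Group 4: 6200 * 0.954 + 5350 * 0.503 = 5915 + 2691 = 8606
Net migration: Group 1 − 170 → 1878; Group 2 − 180 → 4557; Group 3 − 380 → 3157; Group 4 − 400 → 8206
Population now: 0–14=1878, 15–29=4557, 30–44=3157, 45+=8206
After projecting period 2:
Births: 4557 * 0.272 = 1240  |  3157 * 0.168 = 530 ⇒ total 1770
Group 2: 1878 * 0.957 = 1797
Group 3: 4557 * 0.956 = 4356
Group 4: 3157 * 0.954 + 8206 * 0.503 = 3012 + 4128 = 7140
Net migration: Group 1 − 170 → 1600; Group 2 − 180 → 1617; Group 3 − 380 → 3976; Group 4 − 400 → 6740
Population now: 0–14=1600, 15–29=1617, 30–44=3976, 45+=6740
After projecting period 3:
Births: 1617 * 0.272 = 440  |  3976 * 0.168 = 668 ⇒ total 1108
Group 2: 1600 * 0.957 = 1531
Group 3: 1617 * 0.956 = 1546
Group 4: 3976 * 0.954 + 6740 * 0.503 = 3793 + 3390 = 7183
Net migration: Group 1 − 170 → 938; Group 2 − 180 → 1351; Group 3 − 380 → 1166; Group 4 − 400 → 6783
Population now: 0–14=938, 15–29=1351, 30–44=1166, 45+=6783
After projecting period 4:
Births: 1351 * 0.272 = 367  |  1166 * 0.168 = 196 ⇒ total 563
Group 2: 938 * 0.957 = 898
Group 3: 1351 * 0.956 = 1292
Group 4: 1166 * 0.954 + 6783 * 0.503 = 1112 + 3412 = 4524
Net migration: Group 1 − 170 → 393; Group 2 − 180 → 718; Group 3 − 380 → 912; Group 4 − 400 → 4124
Population now: 0–14=393, 15–29=718, 30–44=912, 45+=4124
Total: 20200 → 6147; change = -14053; percentage change = -69.6%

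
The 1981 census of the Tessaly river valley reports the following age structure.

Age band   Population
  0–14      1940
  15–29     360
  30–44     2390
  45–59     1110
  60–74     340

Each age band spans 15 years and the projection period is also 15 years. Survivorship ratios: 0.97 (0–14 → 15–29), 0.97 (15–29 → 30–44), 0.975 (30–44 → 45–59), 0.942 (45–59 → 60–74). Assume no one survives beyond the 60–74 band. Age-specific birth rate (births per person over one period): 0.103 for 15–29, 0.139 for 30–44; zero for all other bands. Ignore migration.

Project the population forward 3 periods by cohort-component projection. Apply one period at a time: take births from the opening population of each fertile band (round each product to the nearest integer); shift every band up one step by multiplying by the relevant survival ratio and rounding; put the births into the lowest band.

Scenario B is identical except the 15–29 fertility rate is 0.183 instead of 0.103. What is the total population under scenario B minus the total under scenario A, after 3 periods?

Let group 1 be 0–14 through group 5 = 60–74.
[period 1]
Births: 360 × 0.103 = 37 ; 2390 × 0.139 = 332 → 369
Group 2: 1940 × 0.97 = 1882
Group 3: 360 × 0.97 = 349
Group 4: 2390 × 0.975 = 2330
Group 5: 1110 × 0.942 = 1046
Population now: 0–14=369, 15–29=1882, 30–44=349, 45–59=2330, 60–74=1046
[period 2]
Births: 1882 × 0.103 = 194 ; 349 × 0.139 = 49 → 243
Group 2: 369 × 0.97 = 358
Group 3: 1882 × 0.97 = 1826
Group 4: 349 × 0.975 = 340
Group 5: 2330 × 0.942 = 2195
Population now: 0–14=243, 15–29=358, 30–44=1826, 45–59=340, 60–74=2195
[period 3]
Births: 358 × 0.103 = 37 ; 1826 × 0.139 = 254 → 291
Group 2: 243 × 0.97 = 236
Group 3: 358 × 0.97 = 347
Group 4: 1826 × 0.975 = 1780
Group 5: 340 × 0.942 = 320
Population now: 0–14=291, 15–29=236, 30–44=347, 45–59=1780, 60–74=320
Scenario A total after 3 periods: 2974
Scenario B projection —
[period 1]
Births: 360 × 0.183 = 66 ; 2390 × 0.139 = 332 → 398
Group 2: 1940 × 0.97 = 1882
Group 3: 360 × 0.97 = 349
Group 4: 2390 × 0.975 = 2330
Group 5: 1110 × 0.942 = 1046
Population now: 0–14=398, 15–29=1882, 30–44=349, 45–59=2330, 60–74=1046
[period 2]
Births: 1882 × 0.183 = 344 ; 349 × 0.139 = 49 → 393
Group 2: 398 × 0.97 = 386
Group 3: 1882 × 0.97 = 1826
Group 4: 349 × 0.975 = 340
Group 5: 2330 × 0.942 = 2195
Population now: 0–14=393, 15–29=386, 30–44=1826, 45–59=340, 60–74=2195
[period 3]
Births: 386 × 0.183 = 71 ; 1826 × 0.139 = 254 → 325
Group 2: 393 × 0.97 = 381
Group 3: 386 × 0.97 = 374
Group 4: 1826 × 0.975 = 1780
Group 5: 340 × 0.942 = 320
Population now: 0–14=325, 15–29=381, 30–44=374, 45–59=1780, 60–74=320
Scenario B total after 3 periods: 3180
Difference B − A = 3180 − 2974 = 206

206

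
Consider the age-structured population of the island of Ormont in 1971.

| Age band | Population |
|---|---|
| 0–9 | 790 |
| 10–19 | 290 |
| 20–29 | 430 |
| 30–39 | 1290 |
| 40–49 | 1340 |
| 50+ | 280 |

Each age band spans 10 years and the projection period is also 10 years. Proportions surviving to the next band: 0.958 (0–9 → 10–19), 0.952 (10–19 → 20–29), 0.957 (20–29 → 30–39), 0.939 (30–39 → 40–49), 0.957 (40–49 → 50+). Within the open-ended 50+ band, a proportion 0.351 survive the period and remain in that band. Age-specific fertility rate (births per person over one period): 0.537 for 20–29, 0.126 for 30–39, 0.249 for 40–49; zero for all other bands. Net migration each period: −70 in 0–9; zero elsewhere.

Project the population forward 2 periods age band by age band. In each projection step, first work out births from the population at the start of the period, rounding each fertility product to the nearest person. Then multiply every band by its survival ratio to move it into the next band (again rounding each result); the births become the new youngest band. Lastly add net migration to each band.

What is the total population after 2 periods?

4077

After projecting period 1:
Births: 430 * 0.537 = 231 ; 1290 * 0.126 = 163 ; 1340 * 0.249 = 334 → 728
10–19: 790 * 0.958 = 757
20–29: 290 * 0.952 = 276
30–39: 430 * 0.957 = 412
40–49: 1290 * 0.939 = 1211
50+: 1340 * 0.957 + 280 * 0.351 = 1282 + 98 = 1380
Net migration: 0–9 − 70 → 658
Giving 658 / 757 / 276 / 412 / 1211 / 1380.
After projecting period 2:
Births: 276 * 0.537 = 148 ; 412 * 0.126 = 52 ; 1211 * 0.249 = 302 → 502
10–19: 658 * 0.958 = 630
20–29: 757 * 0.952 = 721
30–39: 276 * 0.957 = 264
40–49: 412 * 0.939 = 387
50+: 1211 * 0.957 + 1380 * 0.351 = 1159 + 484 = 1643
Net migration: 0–9 − 70 → 432
Giving 432 / 630 / 721 / 264 / 387 / 1643.
Total after period 2: 432 + 630 + 721 + 264 + 387 + 1643 = 4077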